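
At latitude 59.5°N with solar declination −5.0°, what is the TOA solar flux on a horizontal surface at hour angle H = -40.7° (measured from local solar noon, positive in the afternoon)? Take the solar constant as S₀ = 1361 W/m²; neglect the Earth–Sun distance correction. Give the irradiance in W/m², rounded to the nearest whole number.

cos θ_z = sin φ sin δ + cos φ cos δ cos H = (0.8616)(-0.0872) + (0.5075)(0.9962)(0.7581) = 0.3081.
Top-of-atmosphere irradiance = S₀ cos θ_z = 1361 × 0.3081 = 419.32 W/m².

419 W/m²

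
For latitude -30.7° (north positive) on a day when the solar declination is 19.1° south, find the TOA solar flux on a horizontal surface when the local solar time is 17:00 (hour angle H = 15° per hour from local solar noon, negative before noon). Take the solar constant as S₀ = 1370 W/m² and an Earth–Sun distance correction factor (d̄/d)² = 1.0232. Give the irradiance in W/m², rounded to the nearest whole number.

Hour angle H = 15° × (17 − 12) = 75.00°.
With φ = -30.7°, δ = -19.1°, H = 75.00°: sin φ sin δ = 0.1671, cos φ cos δ cos H = 0.2103, so cos θ_z = 0.3774.
Top-of-atmosphere irradiance = S₀ (d̄/d)² cos θ_z = 1370 × 1.0232 × 0.3774 = 529.03 W/m².

529 W/m²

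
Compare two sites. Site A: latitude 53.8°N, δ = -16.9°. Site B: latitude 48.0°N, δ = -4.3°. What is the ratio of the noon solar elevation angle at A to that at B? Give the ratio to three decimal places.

0.512

A: 90° − |53.8 − (-16.9)| = 19.30°.
B: 90° − |48.0 − (-4.3)| = 37.70°.
Ratio A/B = 19.3000 / 37.7000 = 0.5119.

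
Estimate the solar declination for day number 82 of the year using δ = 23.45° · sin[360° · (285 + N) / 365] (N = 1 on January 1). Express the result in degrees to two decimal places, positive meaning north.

360 × (285 + 82) / 365 = 361.973°; sin(361.973°) = 0.0344.
δ = 23.45 × 0.0344 = 0.807° ≈ +0.81°.

+0.81°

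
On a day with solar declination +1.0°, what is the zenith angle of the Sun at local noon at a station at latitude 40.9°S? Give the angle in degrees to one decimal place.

At local solar noon the hour angle is zero, so the zenith angle is |φ − δ| = |-40.9° − (1.0°)| = 41.9°.

41.9°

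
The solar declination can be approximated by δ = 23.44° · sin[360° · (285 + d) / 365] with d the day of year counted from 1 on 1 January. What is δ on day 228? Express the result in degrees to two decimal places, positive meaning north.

360 × (285 + 228) / 365 = 505.973°; sin(505.973°) = 0.5596.
δ = 23.44 × 0.5596 = 13.117° ≈ +13.12°.

+13.12°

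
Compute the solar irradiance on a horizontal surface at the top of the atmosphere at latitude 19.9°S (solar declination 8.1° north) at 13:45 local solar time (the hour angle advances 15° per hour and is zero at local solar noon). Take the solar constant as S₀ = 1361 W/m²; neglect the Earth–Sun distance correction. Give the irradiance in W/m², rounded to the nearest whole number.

1071 W/m²

Hour angle H = 15° × (13.75 − 12) = 26.25°.
With φ = -19.9°, δ = 8.1°, H = 26.25°: sin φ sin δ = -0.0480, cos φ cos δ cos H = 0.8349, so cos θ_z = 0.7869.
Top-of-atmosphere irradiance = S₀ cos θ_z = 1361 × 0.7869 = 1070.97 W/m².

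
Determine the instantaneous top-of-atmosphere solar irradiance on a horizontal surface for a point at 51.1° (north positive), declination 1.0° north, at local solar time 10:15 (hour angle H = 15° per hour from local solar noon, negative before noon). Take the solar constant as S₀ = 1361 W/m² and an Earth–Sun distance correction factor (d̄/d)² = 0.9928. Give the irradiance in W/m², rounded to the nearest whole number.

779 W/m²

Hour angle H = 15° × (10.25 − 12) = -26.25°.
With φ = 51.1°, δ = 1.0°, H = -26.25°: sin φ sin δ = 0.0136, cos φ cos δ cos H = 0.5631, so cos θ_z = 0.5767.
Top-of-atmosphere irradiance = S₀ (d̄/d)² cos θ_z = 1361 × 0.9928 × 0.5767 = 779.24 W/m².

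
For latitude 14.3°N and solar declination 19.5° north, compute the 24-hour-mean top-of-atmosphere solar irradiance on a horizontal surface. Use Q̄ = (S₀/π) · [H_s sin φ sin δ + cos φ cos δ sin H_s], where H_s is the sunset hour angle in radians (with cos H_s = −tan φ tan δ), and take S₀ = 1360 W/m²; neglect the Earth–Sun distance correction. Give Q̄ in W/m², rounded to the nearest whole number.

453 W/m²

−tan φ tan δ = −(0.2549)(0.3541) = -0.0903; H_s = arccos(-0.0903) = 95.18°. In radians, H_s = 1.6612.
H_s sin φ sin δ = 1.6612 × 0.2470 × 0.3338 = 0.1370.
cos φ cos δ sin H_s = 0.9690 × 0.9426 × 0.9959 = 0.9096.
Q̄ = (1360/π) × (0.1370 + 0.9096) = 432.90 × 1.0466 = 453.07 W/m².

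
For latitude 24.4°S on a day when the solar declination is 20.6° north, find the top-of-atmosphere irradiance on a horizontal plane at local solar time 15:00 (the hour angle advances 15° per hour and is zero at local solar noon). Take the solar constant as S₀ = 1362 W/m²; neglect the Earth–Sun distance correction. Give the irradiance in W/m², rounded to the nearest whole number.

Hour angle H = 15° × (15 − 12) = 45.00°.
cos θ_z = sin φ sin δ + cos φ cos δ cos H = (-0.4131)(0.3518) + (0.9107)(0.9361)(0.7071) = 0.4575.
Top-of-atmosphere irradiance = S₀ cos θ_z = 1362 × 0.4575 = 623.12 W/m².

623 W/m²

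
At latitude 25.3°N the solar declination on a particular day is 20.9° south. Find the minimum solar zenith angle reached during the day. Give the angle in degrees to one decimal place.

At local solar noon the hour angle is zero, so the zenith angle is |φ − δ| = |25.3° − (-20.9°)| = 46.2°.

46.2°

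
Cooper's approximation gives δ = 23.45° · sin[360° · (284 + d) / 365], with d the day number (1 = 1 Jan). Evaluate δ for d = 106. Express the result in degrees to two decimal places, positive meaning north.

+9.78°

360 × (284 + 106) / 365 = 384.658°; sin(384.658°) = 0.4172.
δ = 23.45 × 0.4172 = 9.783° ≈ +9.78°.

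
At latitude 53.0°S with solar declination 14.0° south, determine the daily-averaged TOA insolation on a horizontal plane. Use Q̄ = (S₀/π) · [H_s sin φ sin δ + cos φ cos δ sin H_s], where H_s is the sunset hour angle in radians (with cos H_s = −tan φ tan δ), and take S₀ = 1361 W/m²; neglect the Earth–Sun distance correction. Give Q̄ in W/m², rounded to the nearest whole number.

398 W/m²

−tan φ tan δ = −(-1.3270)(-0.2493) = -0.3308; H_s = arccos(-0.3308) = 109.32°. In radians, H_s = 1.9080.
H_s sin φ sin δ = 1.9080 × -0.7986 × -0.2419 = 0.3686.
cos φ cos δ sin H_s = 0.6018 × 0.9703 × 0.9437 = 0.5511.
Q̄ = (1361/π) × (0.3686 + 0.5511) = 433.22 × 0.9197 = 398.43 W/m².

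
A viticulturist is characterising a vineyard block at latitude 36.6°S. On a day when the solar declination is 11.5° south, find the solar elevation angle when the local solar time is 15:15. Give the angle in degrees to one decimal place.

Hour angle H = 15° × (15.25 − 12) = 48.75°.
cos θ_z = sin φ sin δ + cos φ cos δ cos H = (-0.5962)(-0.1994) + (0.8028)(0.9799)(0.6593) = 0.6375.
θ_z = arccos(0.6375) = 50.39°, so the elevation is 90° − 50.39° = 39.61°.

39.6°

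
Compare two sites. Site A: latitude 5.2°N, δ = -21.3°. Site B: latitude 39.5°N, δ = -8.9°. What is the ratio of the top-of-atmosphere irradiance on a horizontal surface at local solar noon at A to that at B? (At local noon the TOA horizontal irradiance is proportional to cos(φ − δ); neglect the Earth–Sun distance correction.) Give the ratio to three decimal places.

A: cos θ_z = cos(5.2° − (-21.3°)) = 0.8949.
B: cos θ_z = cos(39.5° − (-8.9°)) = 0.6639.
Ratio A/B = 0.8949 / 0.6639 = 1.3479.

1.348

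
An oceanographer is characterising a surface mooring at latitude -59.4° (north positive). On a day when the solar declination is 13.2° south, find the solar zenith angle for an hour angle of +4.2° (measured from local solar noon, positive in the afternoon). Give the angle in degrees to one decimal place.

46.3°

cos θ_z = sin(-59.4°) sin(-13.2°) + cos(-59.4°) cos(-13.2°) cos(4.20°) = 0.1966 + 0.4943 = 0.6909.
θ_z = arccos(0.6909) = 46.30°.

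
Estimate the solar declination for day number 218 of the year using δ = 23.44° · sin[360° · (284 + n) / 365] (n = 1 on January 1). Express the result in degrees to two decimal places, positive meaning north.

+16.54°

360 × (284 + 218) / 365 = 495.123°; sin(495.123°) = 0.7056.
δ = 23.44 × 0.7056 = 16.539° ≈ +16.54°.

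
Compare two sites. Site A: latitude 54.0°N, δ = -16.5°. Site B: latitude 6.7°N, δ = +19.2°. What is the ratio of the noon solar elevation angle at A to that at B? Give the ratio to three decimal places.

0.252

A: 90° − |54.0 − (-16.5)| = 19.50°.
B: 90° − |6.7 − (19.2)| = 77.50°.
Ratio A/B = 19.5000 / 77.5000 = 0.2516.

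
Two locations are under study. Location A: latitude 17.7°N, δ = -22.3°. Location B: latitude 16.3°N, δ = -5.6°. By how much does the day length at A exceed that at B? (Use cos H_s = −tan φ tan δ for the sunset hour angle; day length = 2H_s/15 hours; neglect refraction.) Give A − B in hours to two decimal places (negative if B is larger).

A: H_s = arccos(−tan 17.7° · tan -22.3°) = 82.48°, so 2H_s/15 = 10.9973 h.
B: H_s = arccos(−tan 16.3° · tan -5.6°) = 88.36°, so 2H_s/15 = 11.7813 h.
A − B = 10.9973 − 11.7813 = -0.7840 h.

-0.78 h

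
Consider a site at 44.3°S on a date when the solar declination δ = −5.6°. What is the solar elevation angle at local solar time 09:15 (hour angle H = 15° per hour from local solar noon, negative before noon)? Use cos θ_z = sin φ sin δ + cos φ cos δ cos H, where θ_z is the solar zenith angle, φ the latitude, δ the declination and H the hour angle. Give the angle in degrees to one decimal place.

Hour angle H = 15° × (9.25 − 12) = -41.25°.
cos θ_z = sin(-44.3°) sin(-5.6°) + cos(-44.3°) cos(-5.6°) cos(-41.25°) = 0.0682 + 0.5355 = 0.6037.
θ_z = arccos(0.6037) = 52.86°, so the elevation is 90° − 52.86° = 37.14°.

37.1°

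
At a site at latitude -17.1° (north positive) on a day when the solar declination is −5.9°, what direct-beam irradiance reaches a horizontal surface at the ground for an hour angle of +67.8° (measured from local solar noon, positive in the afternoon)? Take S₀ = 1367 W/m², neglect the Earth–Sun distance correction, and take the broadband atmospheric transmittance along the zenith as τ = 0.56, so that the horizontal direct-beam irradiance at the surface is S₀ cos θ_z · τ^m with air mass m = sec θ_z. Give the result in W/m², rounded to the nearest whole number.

120 W/m²

With φ = -17.1°, δ = -5.9°, H = 67.80°: sin φ sin δ = 0.0302, cos φ cos δ cos H = 0.3592, so cos θ_z = 0.3894.
Air mass m = 1/cos θ_z = 1/0.3894 = 2.568; τ^m = 0.56^2.568 = 0.2256.
Surface direct beam = 1367 × 0.3894 × 0.2256 = 120.09 W/m².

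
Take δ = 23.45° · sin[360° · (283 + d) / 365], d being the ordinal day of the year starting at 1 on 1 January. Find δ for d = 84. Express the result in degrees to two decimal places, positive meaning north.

360 × (283 + 84) / 365 = 361.973°; sin(361.973°) = 0.0344.
δ = 23.45 × 0.0344 = 0.807° ≈ +0.81°.

+0.81°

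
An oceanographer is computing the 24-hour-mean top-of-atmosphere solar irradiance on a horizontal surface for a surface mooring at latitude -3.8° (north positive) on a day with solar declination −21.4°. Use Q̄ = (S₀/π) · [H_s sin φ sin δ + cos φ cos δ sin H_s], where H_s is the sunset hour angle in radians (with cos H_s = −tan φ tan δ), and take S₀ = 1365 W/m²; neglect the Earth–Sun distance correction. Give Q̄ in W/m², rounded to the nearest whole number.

The sunset hour angle satisfies cos H_s = −tan φ tan δ = -0.0260, giving H_s = 91.49°. In radians, H_s = 1.5968.
H_s sin φ sin δ = 1.5968 × -0.0663 × -0.3649 = 0.0386.
cos φ cos δ sin H_s = 0.9978 × 0.9311 × 0.9997 = 0.9288.
Q̄ = (1365/π) × (0.0386 + 0.9288) = 434.49 × 0.9674 = 420.33 W/m².

420 W/m²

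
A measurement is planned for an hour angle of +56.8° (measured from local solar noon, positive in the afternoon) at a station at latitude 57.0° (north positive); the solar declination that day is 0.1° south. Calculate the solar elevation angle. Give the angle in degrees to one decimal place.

cos θ_z = sin φ sin δ + cos φ cos δ cos H = (0.8387)(-0.0017) + (0.5446)(1.0000)(0.5476) = 0.2968.
θ_z = arccos(0.2968) = 72.73°, so the elevation is 90° − 72.73° = 17.27°.

17.3°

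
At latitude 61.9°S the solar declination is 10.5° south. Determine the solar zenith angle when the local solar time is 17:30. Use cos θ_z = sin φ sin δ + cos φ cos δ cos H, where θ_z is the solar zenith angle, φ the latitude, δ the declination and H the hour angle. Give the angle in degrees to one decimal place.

77.2°

Hour angle H = 15° × (17.5 − 12) = 82.50°.
cos θ_z = sin φ sin δ + cos φ cos δ cos H = (-0.8821)(-0.1822) + (0.4710)(0.9833)(0.1305) = 0.2212.
θ_z = arccos(0.2212) = 77.22°.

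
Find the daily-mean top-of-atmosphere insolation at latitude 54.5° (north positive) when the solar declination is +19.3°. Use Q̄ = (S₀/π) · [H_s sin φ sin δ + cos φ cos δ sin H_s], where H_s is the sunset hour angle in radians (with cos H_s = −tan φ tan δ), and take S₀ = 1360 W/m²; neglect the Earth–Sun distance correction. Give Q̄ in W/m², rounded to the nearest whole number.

−tan φ tan δ = −(1.4019)(0.3502) = -0.4909; H_s = arccos(-0.4909) = 119.40°. In radians, H_s = 2.0839.
H_s sin φ sin δ = 2.0839 × 0.8141 × 0.3305 = 0.5607.
cos φ cos δ sin H_s = 0.5807 × 0.9438 × 0.8712 = 0.4775.
Q̄ = (1360/π) × (0.5607 + 0.4775) = 432.90 × 1.0382 = 449.44 W/m².

449 W/m²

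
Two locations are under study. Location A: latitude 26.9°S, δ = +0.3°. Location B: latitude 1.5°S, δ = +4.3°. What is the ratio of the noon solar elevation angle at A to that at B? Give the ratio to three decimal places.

A: 90° − |-26.9 − (0.3)| = 62.80°.
B: 90° − |-1.5 − (4.3)| = 84.20°.
Ratio A/B = 62.8000 / 84.2000 = 0.7458.

0.746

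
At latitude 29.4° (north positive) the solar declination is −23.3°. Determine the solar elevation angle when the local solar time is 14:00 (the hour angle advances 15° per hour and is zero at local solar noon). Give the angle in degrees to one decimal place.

Hour angle H = 15° × (14 − 12) = 30.00°.
cos θ_z = sin(29.4°) sin(-23.3°) + cos(29.4°) cos(-23.3°) cos(30.00°) = -0.1942 + 0.6930 = 0.4988.
θ_z = arccos(0.4988) = 60.08°, so the elevation is 90° − 60.08° = 29.92°.

29.9°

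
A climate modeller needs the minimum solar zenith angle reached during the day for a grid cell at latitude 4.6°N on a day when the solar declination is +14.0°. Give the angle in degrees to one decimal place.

At local solar noon the hour angle is zero, so the zenith angle is |φ − δ| = |4.6° − (14.0°)| = 9.4°.

9.4°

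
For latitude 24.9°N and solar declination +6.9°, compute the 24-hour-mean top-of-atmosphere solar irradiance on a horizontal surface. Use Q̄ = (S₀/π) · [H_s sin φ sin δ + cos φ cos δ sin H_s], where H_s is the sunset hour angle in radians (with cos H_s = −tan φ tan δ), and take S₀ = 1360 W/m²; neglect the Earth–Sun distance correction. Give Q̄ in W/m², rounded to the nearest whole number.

The sunset hour angle satisfies cos H_s = −tan φ tan δ = -0.0562, giving H_s = 93.22°. In radians, H_s = 1.6270.
H_s sin φ sin δ = 1.6270 × 0.4210 × 0.1201 = 0.0823.
cos φ cos δ sin H_s = 0.9070 × 0.9928 × 0.9984 = 0.8990.
Q̄ = (1360/π) × (0.0823 + 0.8990) = 432.90 × 0.9813 = 424.80 W/m².

425 W/m²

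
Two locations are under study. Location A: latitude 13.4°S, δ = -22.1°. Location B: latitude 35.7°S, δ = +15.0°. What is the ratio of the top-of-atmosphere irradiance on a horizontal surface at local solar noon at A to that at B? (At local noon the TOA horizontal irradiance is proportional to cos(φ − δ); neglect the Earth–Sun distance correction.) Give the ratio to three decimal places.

A: cos θ_z = cos(-13.4° − (-22.1°)) = 0.9885.
B: cos θ_z = cos(-35.7° − (15.0°)) = 0.6334.
Ratio A/B = 0.9885 / 0.6334 = 1.5606.

1.561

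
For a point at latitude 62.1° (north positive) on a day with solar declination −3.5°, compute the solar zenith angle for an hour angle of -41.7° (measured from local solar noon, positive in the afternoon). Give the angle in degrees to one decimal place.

72.9°

With φ = 62.1°, δ = -3.5°, H = -41.70°: sin φ sin δ = -0.0540, cos φ cos δ cos H = 0.3487, so cos θ_z = 0.2947.
θ_z = arccos(0.2947) = 72.86°.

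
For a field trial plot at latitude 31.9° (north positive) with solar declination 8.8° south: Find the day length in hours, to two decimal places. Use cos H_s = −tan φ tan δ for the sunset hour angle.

cos H_s = −tan(31.9°) · tan(-8.8°) = 0.0964, so H_s = arccos(0.0964) = 84.47°.
Day length = 2 H_s / 15° h⁻¹ = 168.94° / 15 = 11.263 h.

11.26 hours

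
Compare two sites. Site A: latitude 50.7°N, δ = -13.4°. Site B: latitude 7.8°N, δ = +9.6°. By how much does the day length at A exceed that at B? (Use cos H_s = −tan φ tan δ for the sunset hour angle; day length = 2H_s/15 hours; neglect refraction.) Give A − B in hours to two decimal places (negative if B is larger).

A: H_s = arccos(−tan 50.7° · tan -13.4°) = 73.08°, so 2H_s/15 = 9.7440 h.
B: H_s = arccos(−tan 7.8° · tan 9.6°) = 91.33°, so 2H_s/15 = 12.1773 h.
A − B = 9.7440 − 12.1773 = -2.4333 h.

-2.43 h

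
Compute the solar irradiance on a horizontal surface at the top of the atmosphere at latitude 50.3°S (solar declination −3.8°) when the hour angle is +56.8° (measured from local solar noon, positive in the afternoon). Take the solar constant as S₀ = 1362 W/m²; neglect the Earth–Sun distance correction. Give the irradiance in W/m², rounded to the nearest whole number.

With φ = -50.3°, δ = -3.8°, H = 56.80°: sin φ sin δ = 0.0510, cos φ cos δ cos H = 0.3490, so cos θ_z = 0.4000.
Top-of-atmosphere irradiance = S₀ cos θ_z = 1362 × 0.4000 = 544.80 W/m².

545 W/m²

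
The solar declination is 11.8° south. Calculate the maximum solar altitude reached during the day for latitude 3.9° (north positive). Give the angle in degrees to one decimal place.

At local solar noon the hour angle is zero, so the elevation is 90° − |φ − δ| = 90° − |3.9° − (-11.8°)| = 90° − 15.7° = 74.3°.

74.3°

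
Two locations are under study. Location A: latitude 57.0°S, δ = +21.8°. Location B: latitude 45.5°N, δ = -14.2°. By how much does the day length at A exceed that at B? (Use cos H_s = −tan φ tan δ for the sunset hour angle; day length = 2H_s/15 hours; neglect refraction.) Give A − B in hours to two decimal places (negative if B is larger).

A: H_s = arccos(−tan -57.0° · tan 21.8°) = 51.98°, so 2H_s/15 = 6.9307 h.
B: H_s = arccos(−tan 45.5° · tan -14.2°) = 75.08°, so 2H_s/15 = 10.0107 h.
A − B = 6.9307 − 10.0107 = -3.0800 h.

-3.08 h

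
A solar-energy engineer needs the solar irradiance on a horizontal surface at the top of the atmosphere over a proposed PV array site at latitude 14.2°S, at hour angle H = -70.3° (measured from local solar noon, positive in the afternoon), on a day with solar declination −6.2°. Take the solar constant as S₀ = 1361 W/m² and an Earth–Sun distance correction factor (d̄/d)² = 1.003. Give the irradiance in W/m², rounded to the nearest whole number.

480 W/m²

cos θ_z = sin φ sin δ + cos φ cos δ cos H = (-0.2453)(-0.1080) + (0.9694)(0.9942)(0.3371) = 0.3514.
Top-of-atmosphere irradiance = S₀ (d̄/d)² cos θ_z = 1361 × 1.003 × 0.3514 = 479.69 W/m².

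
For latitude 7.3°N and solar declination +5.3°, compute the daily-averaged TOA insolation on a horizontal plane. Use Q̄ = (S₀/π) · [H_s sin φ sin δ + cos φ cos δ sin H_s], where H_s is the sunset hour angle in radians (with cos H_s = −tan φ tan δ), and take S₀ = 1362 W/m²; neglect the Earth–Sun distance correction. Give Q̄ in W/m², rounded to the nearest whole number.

cos H_s = −tan(7.3°) · tan(5.3°) = -0.0119, so H_s = arccos(-0.0119) = 90.68°. In radians, H_s = 1.5827.
H_s sin φ sin δ = 1.5827 × 0.1271 × 0.0924 = 0.0186.
cos φ cos δ sin H_s = 0.9919 × 0.9957 × 0.9999 = 0.9875.
Q̄ = (1362/π) × (0.0186 + 0.9875) = 433.54 × 1.0061 = 436.18 W/m².

436 W/m²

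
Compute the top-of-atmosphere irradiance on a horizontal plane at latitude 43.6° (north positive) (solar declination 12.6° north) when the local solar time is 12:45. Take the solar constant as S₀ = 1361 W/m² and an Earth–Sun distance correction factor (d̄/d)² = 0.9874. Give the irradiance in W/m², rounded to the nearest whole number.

Hour angle H = 15° × (12.75 − 12) = 11.25°.
cos θ_z = sin(43.6°) sin(12.6°) + cos(43.6°) cos(12.6°) cos(11.25°) = 0.1504 + 0.6932 = 0.8436.
Top-of-atmosphere irradiance = S₀ (d̄/d)² cos θ_z = 1361 × 0.9874 × 0.8436 = 1133.67 W/m².

1134 W/m²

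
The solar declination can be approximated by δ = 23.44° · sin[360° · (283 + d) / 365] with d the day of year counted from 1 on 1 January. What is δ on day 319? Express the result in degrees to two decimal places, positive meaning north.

360 × (283 + 319) / 365 = 593.753°; sin(593.753°) = -0.8065.
δ = 23.44 × -0.8065 = -18.904° ≈ -18.90°.

-18.90°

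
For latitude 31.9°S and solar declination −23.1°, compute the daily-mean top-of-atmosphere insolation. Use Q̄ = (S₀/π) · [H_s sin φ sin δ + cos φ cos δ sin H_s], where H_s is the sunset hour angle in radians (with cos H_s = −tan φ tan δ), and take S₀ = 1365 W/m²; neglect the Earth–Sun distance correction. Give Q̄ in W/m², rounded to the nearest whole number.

493 W/m²

−tan φ tan δ = −(-0.6224)(-0.4265) = -0.2655; H_s = arccos(-0.2655) = 105.40°. In radians, H_s = 1.8396.
H_s sin φ sin δ = 1.8396 × -0.5284 × -0.3923 = 0.3813.
cos φ cos δ sin H_s = 0.8490 × 0.9198 × 0.9641 = 0.7529.
Q̄ = (1365/π) × (0.3813 + 0.7529) = 434.49 × 1.1342 = 492.80 W/m².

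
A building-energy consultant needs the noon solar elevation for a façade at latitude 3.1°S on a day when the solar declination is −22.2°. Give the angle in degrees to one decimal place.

At local solar noon the hour angle is zero, so the elevation is 90° − |φ − δ| = 90° − |-3.1° − (-22.2°)| = 90° − 19.1° = 70.9°.

70.9°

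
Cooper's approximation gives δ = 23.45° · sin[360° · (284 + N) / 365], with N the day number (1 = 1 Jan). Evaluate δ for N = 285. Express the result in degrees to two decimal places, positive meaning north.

360 × (284 + 285) / 365 = 561.205°; sin(561.205°) = -0.3617.
δ = 23.45 × -0.3617 = -8.482° ≈ -8.48°.

-8.48°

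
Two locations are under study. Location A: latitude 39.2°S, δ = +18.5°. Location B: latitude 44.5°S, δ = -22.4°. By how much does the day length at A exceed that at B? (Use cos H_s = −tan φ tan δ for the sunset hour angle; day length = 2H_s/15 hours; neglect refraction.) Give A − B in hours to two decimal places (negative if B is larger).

-5.30 h

A: H_s = arccos(−tan -39.2° · tan 18.5°) = 74.16°, so 2H_s/15 = 9.8880 h.
B: H_s = arccos(−tan -44.5° · tan -22.4°) = 113.89°, so 2H_s/15 = 15.1853 h.
A − B = 9.8880 − 15.1853 = -5.2973 h.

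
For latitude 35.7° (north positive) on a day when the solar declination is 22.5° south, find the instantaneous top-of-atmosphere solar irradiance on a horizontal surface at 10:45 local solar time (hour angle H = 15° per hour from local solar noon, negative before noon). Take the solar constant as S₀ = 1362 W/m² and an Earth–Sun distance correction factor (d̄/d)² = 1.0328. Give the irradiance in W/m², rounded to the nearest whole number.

Hour angle H = 15° × (10.75 − 12) = -18.75°.
With φ = 35.7°, δ = -22.5°, H = -18.75°: sin φ sin δ = -0.2233, cos φ cos δ cos H = 0.7105, so cos θ_z = 0.4872.
Top-of-atmosphere irradiance = S₀ (d̄/d)² cos θ_z = 1362 × 1.0328 × 0.4872 = 685.33 W/m².

685 W/m²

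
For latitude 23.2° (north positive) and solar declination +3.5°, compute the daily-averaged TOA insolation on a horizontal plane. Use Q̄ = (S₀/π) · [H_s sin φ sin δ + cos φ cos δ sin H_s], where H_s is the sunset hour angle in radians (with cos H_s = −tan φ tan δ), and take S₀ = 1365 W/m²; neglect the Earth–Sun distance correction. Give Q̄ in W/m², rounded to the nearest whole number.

415 W/m²

cos H_s = −tan(23.2°) · tan(3.5°) = -0.0262, so H_s = arccos(-0.0262) = 91.50°. In radians, H_s = 1.5970.
H_s sin φ sin δ = 1.5970 × 0.3939 × 0.0610 = 0.0384.
cos φ cos δ sin H_s = 0.9191 × 0.9981 × 0.9997 = 0.9171.
Q̄ = (1365/π) × (0.0384 + 0.9171) = 434.49 × 0.9555 = 415.16 W/m².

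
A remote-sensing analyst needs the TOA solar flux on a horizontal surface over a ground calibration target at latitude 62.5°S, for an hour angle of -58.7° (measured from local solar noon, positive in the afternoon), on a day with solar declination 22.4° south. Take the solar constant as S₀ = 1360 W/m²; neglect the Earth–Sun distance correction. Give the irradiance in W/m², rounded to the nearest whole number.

761 W/m²

cos θ_z = sin(-62.5°) sin(-22.4°) + cos(-62.5°) cos(-22.4°) cos(-58.70°) = 0.3380 + 0.2218 = 0.5598.
Top-of-atmosphere irradiance = S₀ cos θ_z = 1360 × 0.5598 = 761.33 W/m².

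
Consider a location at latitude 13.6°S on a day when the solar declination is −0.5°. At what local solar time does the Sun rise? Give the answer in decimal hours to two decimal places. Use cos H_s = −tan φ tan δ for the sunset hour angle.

5.99 h

−tan φ tan δ = −(-0.2419)(-0.0087) = -0.0021; H_s = arccos(-0.0021) = 90.12°.
Sunrise is at 12 − H_s/15 = 12 − 6.008 = 5.992 h local solar time.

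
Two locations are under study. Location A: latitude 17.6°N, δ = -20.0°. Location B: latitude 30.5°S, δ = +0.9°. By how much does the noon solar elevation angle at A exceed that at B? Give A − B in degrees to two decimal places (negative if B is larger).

A: 90° − |17.6 − (-20.0)| = 52.40°.
B: 90° − |-30.5 − (0.9)| = 58.60°.
A − B = 52.40 − 58.60 = -6.20°.

-6.20°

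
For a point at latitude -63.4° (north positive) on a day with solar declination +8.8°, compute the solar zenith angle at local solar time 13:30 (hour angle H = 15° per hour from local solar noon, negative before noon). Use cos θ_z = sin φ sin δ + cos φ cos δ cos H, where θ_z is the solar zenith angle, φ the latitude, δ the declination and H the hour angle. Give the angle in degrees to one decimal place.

74.2°

Hour angle H = 15° × (13.5 − 12) = 22.50°.
With φ = -63.4°, δ = 8.8°, H = 22.50°: sin φ sin δ = -0.1368, cos φ cos δ cos H = 0.4088, so cos θ_z = 0.2720.
θ_z = arccos(0.2720) = 74.22°.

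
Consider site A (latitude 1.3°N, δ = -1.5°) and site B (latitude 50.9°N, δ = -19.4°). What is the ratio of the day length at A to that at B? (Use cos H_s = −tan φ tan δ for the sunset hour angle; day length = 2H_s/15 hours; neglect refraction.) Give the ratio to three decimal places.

A: H_s = arccos(−tan 1.3° · tan -1.5°) = 89.97°, so 2H_s/15 = 11.9960 h.
B: H_s = arccos(−tan 50.9° · tan -19.4°) = 64.32°, so 2H_s/15 = 8.5760 h.
Ratio A/B = 11.9960 / 8.5760 = 1.3988.

1.399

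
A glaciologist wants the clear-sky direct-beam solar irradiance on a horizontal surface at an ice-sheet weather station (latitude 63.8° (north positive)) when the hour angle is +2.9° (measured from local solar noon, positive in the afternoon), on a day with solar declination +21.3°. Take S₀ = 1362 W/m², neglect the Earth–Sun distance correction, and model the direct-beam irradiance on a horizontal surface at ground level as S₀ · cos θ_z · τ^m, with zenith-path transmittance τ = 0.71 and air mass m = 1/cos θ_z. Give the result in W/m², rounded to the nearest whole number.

630 W/m²

cos θ_z = sin(63.8°) sin(21.3°) + cos(63.8°) cos(21.3°) cos(2.90°) = 0.3259 + 0.4108 = 0.7367.
Air mass m = 1/cos θ_z = 1/0.7367 = 1.357; τ^m = 0.71^1.357 = 0.6283.
Surface direct beam = 1362 × 0.7367 × 0.6283 = 630.43 W/m².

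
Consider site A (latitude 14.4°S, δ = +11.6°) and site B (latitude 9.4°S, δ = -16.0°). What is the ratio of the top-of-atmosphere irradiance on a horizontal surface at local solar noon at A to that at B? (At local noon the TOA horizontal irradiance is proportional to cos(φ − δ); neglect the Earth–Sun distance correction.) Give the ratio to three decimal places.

A: cos θ_z = cos(-14.4° − (11.6°)) = 0.8988.
B: cos θ_z = cos(-9.4° − (-16.0°)) = 0.9934.
Ratio A/B = 0.8988 / 0.9934 = 0.9048.

0.905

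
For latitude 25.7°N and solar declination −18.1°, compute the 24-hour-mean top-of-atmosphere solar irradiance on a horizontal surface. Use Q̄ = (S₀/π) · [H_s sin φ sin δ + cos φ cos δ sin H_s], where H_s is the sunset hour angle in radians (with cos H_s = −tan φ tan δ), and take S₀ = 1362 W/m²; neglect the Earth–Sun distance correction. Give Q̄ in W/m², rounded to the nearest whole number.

The sunset hour angle satisfies cos H_s = −tan φ tan δ = 0.1573, giving H_s = 80.95°. In radians, H_s = 1.4128.
H_s sin φ sin δ = 1.4128 × 0.4337 × -0.3107 = -0.1904.
cos φ cos δ sin H_s = 0.9011 × 0.9505 × 0.9875 = 0.8458.
Q̄ = (1362/π) × (-0.1904 + 0.8458) = 433.54 × 0.6554 = 284.14 W/m².

284 W/m²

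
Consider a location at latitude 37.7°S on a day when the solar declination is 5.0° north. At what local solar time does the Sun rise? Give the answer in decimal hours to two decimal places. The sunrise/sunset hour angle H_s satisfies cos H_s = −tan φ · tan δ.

The sunset hour angle satisfies cos H_s = −tan φ tan δ = 0.0676, giving H_s = 86.12°.
Sunrise is at 12 − H_s/15 = 12 − 5.741 = 6.259 h local solar time.

6.26 h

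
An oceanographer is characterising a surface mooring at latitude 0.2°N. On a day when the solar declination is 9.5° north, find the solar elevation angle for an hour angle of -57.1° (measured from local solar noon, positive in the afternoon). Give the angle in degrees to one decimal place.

32.4°

With φ = 0.2°, δ = 9.5°, H = -57.10°: sin φ sin δ = 0.0006, cos φ cos δ cos H = 0.5357, so cos θ_z = 0.5363.
θ_z = arccos(0.5363) = 57.57°, so the elevation is 90° − 57.57° = 32.43°.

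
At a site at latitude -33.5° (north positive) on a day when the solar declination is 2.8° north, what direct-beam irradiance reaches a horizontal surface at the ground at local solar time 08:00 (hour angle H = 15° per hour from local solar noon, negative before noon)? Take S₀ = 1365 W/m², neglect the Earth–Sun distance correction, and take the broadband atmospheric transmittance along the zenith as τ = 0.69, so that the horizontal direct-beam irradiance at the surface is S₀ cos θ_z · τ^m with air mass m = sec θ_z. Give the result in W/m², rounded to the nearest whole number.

205 W/m²

Hour angle H = 15° × (8 − 12) = -60.00°.
With φ = -33.5°, δ = 2.8°, H = -60.00°: sin φ sin δ = -0.0270, cos φ cos δ cos H = 0.4164, so cos θ_z = 0.3894.
Air mass m = 1/cos θ_z = 1/0.3894 = 2.568; τ^m = 0.69^2.568 = 0.3856.
Surface direct beam = 1365 × 0.3894 × 0.3856 = 204.96 W/m².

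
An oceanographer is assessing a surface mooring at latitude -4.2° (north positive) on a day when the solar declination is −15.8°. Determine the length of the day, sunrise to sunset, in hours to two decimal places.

−tan φ tan δ = −(-0.0734)(-0.2830) = -0.0208; H_s = arccos(-0.0208) = 91.19°.
Day length = 2 H_s / 15° h⁻¹ = 182.38° / 15 = 12.159 h.

12.16 hours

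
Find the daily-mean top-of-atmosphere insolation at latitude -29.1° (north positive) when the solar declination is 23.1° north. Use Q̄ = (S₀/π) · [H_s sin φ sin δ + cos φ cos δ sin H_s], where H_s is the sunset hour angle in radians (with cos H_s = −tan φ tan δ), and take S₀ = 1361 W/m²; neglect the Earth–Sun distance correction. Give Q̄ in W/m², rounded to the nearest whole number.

228 W/m²

cos H_s = −tan(-29.1°) · tan(23.1°) = 0.2374, so H_s = arccos(0.2374) = 76.27°. In radians, H_s = 1.3312.
H_s sin φ sin δ = 1.3312 × -0.4863 × 0.3923 = -0.2540.
cos φ cos δ sin H_s = 0.8738 × 0.9198 × 0.9714 = 0.7807.
Q̄ = (1361/π) × (-0.2540 + 0.7807) = 433.22 × 0.5267 = 228.18 W/m².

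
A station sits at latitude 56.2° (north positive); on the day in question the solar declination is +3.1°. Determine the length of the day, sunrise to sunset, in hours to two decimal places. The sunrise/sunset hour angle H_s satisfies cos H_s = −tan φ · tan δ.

−tan φ tan δ = −(1.4938)(0.0542) = -0.0810; H_s = arccos(-0.0810) = 94.65°.
Day length = 2 H_s / 15° h⁻¹ = 189.30° / 15 = 12.620 h.

12.62 hours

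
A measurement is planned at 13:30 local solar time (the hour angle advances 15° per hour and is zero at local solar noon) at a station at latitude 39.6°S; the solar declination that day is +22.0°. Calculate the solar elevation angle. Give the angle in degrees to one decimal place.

Hour angle H = 15° × (13.5 − 12) = 22.50°.
cos θ_z = sin φ sin δ + cos φ cos δ cos H = (-0.6374)(0.3746) + (0.7705)(0.9272)(0.9239) = 0.4213.
θ_z = arccos(0.4213) = 65.08°, so the elevation is 90° − 65.08° = 24.92°.

24.9°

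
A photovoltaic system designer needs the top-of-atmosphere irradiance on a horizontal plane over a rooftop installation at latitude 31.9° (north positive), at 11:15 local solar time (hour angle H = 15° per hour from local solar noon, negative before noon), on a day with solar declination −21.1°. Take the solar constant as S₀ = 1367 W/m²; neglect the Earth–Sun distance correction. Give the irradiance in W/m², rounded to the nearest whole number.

Hour angle H = 15° × (11.25 − 12) = -11.25°.
With φ = 31.9°, δ = -21.1°, H = -11.25°: sin φ sin δ = -0.1902, cos φ cos δ cos H = 0.7768, so cos θ_z = 0.5866.
Top-of-atmosphere irradiance = S₀ cos θ_z = 1367 × 0.5866 = 801.88 W/m².

802 W/m²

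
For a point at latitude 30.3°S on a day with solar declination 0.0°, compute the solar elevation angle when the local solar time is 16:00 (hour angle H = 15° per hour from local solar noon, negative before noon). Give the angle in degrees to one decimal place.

25.6°

Hour angle H = 15° × (16 − 12) = 60.00°.
cos θ_z = sin φ sin δ + cos φ cos δ cos H = (-0.5045)(0.0000) + (0.8634)(1.0000)(0.5000) = 0.4317.
θ_z = arccos(0.4317) = 64.42°, so the elevation is 90° − 64.42° = 25.58°.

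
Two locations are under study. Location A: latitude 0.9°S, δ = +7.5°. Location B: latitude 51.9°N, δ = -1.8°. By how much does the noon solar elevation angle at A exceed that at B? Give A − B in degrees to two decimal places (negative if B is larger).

A: 90° − |-0.9 − (7.5)| = 81.60°.
B: 90° − |51.9 − (-1.8)| = 36.30°.
A − B = 81.60 − 36.30 = 45.30°.

+45.30°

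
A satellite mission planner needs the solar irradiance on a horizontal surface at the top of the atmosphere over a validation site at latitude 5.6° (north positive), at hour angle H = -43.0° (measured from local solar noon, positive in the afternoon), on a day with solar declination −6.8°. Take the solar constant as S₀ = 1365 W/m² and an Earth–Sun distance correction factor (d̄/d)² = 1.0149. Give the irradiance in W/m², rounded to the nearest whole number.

With φ = 5.6°, δ = -6.8°, H = -43.00°: sin φ sin δ = -0.0116, cos φ cos δ cos H = 0.7227, so cos θ_z = 0.7111.
Top-of-atmosphere irradiance = S₀ (d̄/d)² cos θ_z = 1365 × 1.0149 × 0.7111 = 985.11 W/m².

985 W/m²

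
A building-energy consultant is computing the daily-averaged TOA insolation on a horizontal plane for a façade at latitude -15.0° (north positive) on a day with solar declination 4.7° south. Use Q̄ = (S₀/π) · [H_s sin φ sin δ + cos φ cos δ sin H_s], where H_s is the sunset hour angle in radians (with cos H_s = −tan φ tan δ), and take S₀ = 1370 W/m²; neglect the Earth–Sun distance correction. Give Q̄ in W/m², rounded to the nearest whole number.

−tan φ tan δ = −(-0.2679)(-0.0822) = -0.0220; H_s = arccos(-0.0220) = 91.26°. In radians, H_s = 1.5928.
H_s sin φ sin δ = 1.5928 × -0.2588 × -0.0819 = 0.0338.
cos φ cos δ sin H_s = 0.9659 × 0.9966 × 0.9998 = 0.9624.
Q̄ = (1370/π) × (0.0338 + 0.9624) = 436.08 × 0.9962 = 434.42 W/m².

434 W/m²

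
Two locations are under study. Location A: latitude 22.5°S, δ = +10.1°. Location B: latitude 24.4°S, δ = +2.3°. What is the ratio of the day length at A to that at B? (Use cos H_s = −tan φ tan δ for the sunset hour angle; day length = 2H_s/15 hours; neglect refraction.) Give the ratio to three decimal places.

A: H_s = arccos(−tan -22.5° · tan 10.1°) = 85.77°, so 2H_s/15 = 11.4360 h.
B: H_s = arccos(−tan -24.4° · tan 2.3°) = 88.96°, so 2H_s/15 = 11.8613 h.
Ratio A/B = 11.4360 / 11.8613 = 0.9641.

0.964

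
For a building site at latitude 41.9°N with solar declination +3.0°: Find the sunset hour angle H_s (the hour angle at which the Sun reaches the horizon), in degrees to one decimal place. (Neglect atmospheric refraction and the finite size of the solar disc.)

92.7°

−tan φ tan δ = −(0.8972)(0.0524) = -0.0470; H_s = arccos(-0.0470) = 92.69°.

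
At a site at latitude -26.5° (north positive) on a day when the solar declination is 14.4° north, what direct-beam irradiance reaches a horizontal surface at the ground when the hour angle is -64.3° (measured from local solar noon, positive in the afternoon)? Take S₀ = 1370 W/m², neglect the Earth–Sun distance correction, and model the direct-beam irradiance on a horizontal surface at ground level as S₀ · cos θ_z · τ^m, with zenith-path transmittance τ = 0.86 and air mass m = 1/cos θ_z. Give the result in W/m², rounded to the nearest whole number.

cos θ_z = sin(-26.5°) sin(14.4°) + cos(-26.5°) cos(14.4°) cos(-64.30°) = -0.1110 + 0.3759 = 0.2649.
Air mass m = 1/cos θ_z = 1/0.2649 = 3.775; τ^m = 0.86^3.775 = 0.5659.
Surface direct beam = 1370 × 0.2649 × 0.5659 = 205.37 W/m².

205 W/m²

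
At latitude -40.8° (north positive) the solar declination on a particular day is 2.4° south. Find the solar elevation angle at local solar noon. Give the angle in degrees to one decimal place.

51.6°

At local solar noon the hour angle is zero, so the elevation is 90° − |φ − δ| = 90° − |-40.8° − (-2.4°)| = 90° − 38.4° = 51.6°.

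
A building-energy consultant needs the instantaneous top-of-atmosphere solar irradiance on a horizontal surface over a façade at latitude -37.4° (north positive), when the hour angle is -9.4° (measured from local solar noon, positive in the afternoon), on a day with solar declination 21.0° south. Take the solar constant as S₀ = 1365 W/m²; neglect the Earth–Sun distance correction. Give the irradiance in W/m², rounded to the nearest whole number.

1296 W/m²

cos θ_z = sin φ sin δ + cos φ cos δ cos H = (-0.6074)(-0.3584) + (0.7944)(0.9336)(0.9866) = 0.9494.
Top-of-atmosphere irradiance = S₀ cos θ_z = 1365 × 0.9494 = 1295.93 W/m².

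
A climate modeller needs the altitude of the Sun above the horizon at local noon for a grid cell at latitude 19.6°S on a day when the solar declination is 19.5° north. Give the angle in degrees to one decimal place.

50.9°

At local solar noon the hour angle is zero, so the elevation is 90° − |φ − δ| = 90° − |-19.6° − (19.5°)| = 90° − 39.1° = 50.9°.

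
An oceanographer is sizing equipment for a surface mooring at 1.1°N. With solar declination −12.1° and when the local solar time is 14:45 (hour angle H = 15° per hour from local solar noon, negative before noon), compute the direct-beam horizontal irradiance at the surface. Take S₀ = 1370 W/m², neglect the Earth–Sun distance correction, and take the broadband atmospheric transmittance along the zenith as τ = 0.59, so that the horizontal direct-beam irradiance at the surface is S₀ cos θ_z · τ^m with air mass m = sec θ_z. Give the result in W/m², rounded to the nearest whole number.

487 W/m²

Hour angle H = 15° × (14.75 − 12) = 41.25°.
With φ = 1.1°, δ = -12.1°, H = 41.25°: sin φ sin δ = -0.0040, cos φ cos δ cos H = 0.7350, so cos θ_z = 0.7310.
Air mass m = 1/cos θ_z = 1/0.7310 = 1.368; τ^m = 0.59^1.368 = 0.4859.
Surface direct beam = 1370 × 0.7310 × 0.4859 = 486.61 W/m².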